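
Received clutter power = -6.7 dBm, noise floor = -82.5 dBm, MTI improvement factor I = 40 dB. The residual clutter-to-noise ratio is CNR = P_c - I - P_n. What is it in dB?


CNR = -6.7 - 40 - (-82.5) = 35.8 dB

35.8 dB


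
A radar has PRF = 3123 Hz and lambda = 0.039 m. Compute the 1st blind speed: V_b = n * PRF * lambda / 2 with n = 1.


V_blind = 1 * 3123 * 0.039 / 2 = 60.9 m/s

60.9 m/s


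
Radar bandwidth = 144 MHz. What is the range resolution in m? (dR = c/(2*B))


dR = 3e8 / (2 * 144000000.0) = 1.04 m

1.04 m


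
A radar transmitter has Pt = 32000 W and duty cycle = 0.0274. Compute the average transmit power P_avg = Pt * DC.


P_avg = 32000 * 0.0274 = 876.8 W

876.8 W


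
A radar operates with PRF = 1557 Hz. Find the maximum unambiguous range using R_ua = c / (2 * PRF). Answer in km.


R_ua = 3e8 / (2 * 1557) = 96339.1 m = 96.3 km

96.3 km


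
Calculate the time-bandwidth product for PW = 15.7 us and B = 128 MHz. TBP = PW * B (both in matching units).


TBP = 15.7 * 128 = 2009.6

2009.6


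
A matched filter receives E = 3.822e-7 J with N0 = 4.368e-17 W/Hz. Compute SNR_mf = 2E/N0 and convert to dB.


SNR_lin = 2 * 3.822e-7 / 4.368e-17 = 1.75e10
SNR_dB = 10*log10(1.75e10) = 102.4 dB

102.4 dB


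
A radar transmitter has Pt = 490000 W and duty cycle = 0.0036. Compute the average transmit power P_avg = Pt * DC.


P_avg = 490000 * 0.0036 = 1764.0 W

1764.0 W


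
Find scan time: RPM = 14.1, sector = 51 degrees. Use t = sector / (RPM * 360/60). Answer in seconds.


t = 51 / (14.1 * 360) * 60 = 0.6 s

0.6 s


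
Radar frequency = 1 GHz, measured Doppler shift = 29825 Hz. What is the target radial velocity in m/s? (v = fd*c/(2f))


v = 29825 * 3e8 / (2 * 1000000000.0) = 4473.8 m/s

4473.8 m/s


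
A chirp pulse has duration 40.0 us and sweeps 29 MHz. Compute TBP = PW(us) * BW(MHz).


TBP = 40.0 * 29 = 1160.0

1160.0


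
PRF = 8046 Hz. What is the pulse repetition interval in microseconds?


PRI = 1/8046 = 0.0001242854 s = 124.3 us

124.3 us


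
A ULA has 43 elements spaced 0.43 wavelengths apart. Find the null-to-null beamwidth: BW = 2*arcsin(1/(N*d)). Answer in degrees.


1/(N*d) = 1/(43*0.43) = 0.054083
BW = 2*arcsin(0.054083) = 6.2 degrees

6.2 degrees


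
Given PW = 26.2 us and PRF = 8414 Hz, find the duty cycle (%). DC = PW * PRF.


DC = 26.2e-6 * 8414 * 100 = 22.04%

22.04%


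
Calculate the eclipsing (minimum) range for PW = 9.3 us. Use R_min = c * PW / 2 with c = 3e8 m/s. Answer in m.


R_min = 3e8 * 9.3e-6 / 2 = 1395.0 m

1395.0 m


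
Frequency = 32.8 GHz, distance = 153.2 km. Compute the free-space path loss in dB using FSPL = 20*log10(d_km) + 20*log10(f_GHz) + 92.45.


20*log10(153.2) = 43.71
20*log10(32.8) = 30.32
FSPL = 166.5 dB

166.5 dB


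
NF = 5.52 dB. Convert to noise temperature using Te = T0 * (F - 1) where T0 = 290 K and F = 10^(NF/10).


NF_lin = 10^(5.52/10) = 3.564511
Te = 290 * (3.564511 - 1) = 743.7 K

743.7 K


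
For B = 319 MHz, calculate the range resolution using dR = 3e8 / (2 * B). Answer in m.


dR = 3e8 / (2 * 319000000.0) = 0.47 m

0.47 m


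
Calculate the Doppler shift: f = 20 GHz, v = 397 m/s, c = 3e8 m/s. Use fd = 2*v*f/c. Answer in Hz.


fd = 2 * 397 * 20000000000.0 / 3e8 = 52933.3 Hz

52933.3 Hz


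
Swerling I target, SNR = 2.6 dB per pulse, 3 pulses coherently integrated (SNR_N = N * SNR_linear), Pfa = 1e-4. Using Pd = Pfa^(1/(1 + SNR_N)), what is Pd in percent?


SNR_lin = 10^(2.6/10) = 1.8197
SNR_N = 3 * 1.8197 = 5.4591
1/(1 + SNR_N) = 1/6.4591 = 0.1548203
Pd = (1e-4)^0.1548203 = 0.24028
Pd = 24.0%

24.0%


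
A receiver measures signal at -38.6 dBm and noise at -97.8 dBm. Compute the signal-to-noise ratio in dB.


SNR = -38.6 - (-97.8) = 59.2 dB

59.2 dB


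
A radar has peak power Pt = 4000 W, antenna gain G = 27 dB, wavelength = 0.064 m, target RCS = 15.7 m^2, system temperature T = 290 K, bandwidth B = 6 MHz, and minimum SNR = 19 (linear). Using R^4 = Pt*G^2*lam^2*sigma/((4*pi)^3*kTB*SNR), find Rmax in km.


G_lin = 10^(27/10) = 501.187234
R^4 = 4000 * 501.187234^2 * 0.064^2 * 15.7 / ((4*pi)^3 * 1.38e-23 * 290 * 6000000.0 * 19)
R^4 = 7.13687e16 m^4
R_max = (7.13687e16)^(1/4) = 16344.7 m = 16.3 km

16.3 km


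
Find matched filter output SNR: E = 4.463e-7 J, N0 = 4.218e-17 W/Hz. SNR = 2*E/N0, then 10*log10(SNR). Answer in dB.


SNR_lin = 2 * 4.463e-7 / 4.218e-17 = 2.116e10
SNR_dB = 10*log10(2.116e10) = 103.3 dB

103.3 dB


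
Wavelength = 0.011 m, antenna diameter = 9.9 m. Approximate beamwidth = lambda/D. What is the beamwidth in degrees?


BW_rad = 0.011 / 9.9 = 0.001111
BW_deg = 0.06 degrees

0.06 degrees


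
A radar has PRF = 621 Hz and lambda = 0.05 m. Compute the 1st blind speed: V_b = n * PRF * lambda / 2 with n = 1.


V_blind = 1 * 621 * 0.05 / 2 = 15.5 m/s

15.5 m/s


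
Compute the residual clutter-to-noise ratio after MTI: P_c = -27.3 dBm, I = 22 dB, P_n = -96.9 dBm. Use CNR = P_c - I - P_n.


CNR = -27.3 - 22 - (-96.9) = 47.6 dB

47.6 dB


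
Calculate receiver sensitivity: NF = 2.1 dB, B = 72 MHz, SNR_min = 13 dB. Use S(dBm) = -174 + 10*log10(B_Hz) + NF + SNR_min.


10*log10(72000000.0) = 78.57
S = -174 + 78.57 + 2.1 + 13 = -80.3 dBm

-80.3 dBm


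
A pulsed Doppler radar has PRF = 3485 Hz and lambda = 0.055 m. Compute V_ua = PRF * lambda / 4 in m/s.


V_ua = 3485 * 0.055 / 4 = 47.9 m/s

47.9 m/s


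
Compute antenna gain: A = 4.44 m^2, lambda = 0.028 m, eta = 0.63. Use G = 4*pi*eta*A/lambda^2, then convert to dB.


G_linear = 4*pi*0.63*4.44/0.028^2 = 44835.02
G_dB = 10*log10(44835.02) = 46.5 dB

46.5 dB


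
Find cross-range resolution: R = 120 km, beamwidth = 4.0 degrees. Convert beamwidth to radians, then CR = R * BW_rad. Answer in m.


BW_rad = 0.06981317
CR = 120000 * 0.06981317 = 8377.6 m

8377.6 m


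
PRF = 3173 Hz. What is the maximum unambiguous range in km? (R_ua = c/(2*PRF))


R_ua = 3e8 / (2 * 3173) = 47273.9 m = 47.3 km

47.3 km


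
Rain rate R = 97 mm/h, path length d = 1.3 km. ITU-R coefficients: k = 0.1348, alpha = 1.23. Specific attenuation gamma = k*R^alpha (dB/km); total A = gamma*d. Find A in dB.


gamma = 0.1348 * 97^1.23 = 37.447181 dB/km
A = 37.447181 * 1.3 = 48.68 dB

48.68 dB


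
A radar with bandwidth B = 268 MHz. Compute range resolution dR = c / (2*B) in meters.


dR = 3e8 / (2 * 268000000.0) = 0.56 m

0.56 m


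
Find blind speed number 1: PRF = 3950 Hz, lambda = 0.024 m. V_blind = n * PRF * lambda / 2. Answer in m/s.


V_blind = 1 * 3950 * 0.024 / 2 = 47.4 m/s

47.4 m/s


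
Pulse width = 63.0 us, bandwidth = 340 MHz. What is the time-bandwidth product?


TBP = 63.0 * 340 = 21420.0

21420.0


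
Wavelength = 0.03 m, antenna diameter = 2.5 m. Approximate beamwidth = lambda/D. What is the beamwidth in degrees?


BW_rad = 0.03 / 2.5 = 0.012
BW_deg = 0.69 degrees

0.69 degrees


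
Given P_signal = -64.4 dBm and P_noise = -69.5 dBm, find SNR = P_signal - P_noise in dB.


SNR = -64.4 - (-69.5) = 5.1 dB

5.1 dB


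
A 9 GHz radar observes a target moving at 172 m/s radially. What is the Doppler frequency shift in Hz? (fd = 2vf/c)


fd = 2 * 172 * 9000000000.0 / 3e8 = 10320.0 Hz

10320.0 Hz


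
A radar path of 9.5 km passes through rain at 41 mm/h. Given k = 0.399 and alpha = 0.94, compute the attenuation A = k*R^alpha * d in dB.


gamma = 0.399 * 41^0.94 = 13.091509 dB/km
A = 13.091509 * 9.5 = 124.37 dB

124.37 dB


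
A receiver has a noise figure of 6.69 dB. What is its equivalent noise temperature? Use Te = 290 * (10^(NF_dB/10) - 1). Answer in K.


NF_lin = 10^(6.69/10) = 4.666594
Te = 290 * (4.666594 - 1) = 1063.3 K

1063.3 K


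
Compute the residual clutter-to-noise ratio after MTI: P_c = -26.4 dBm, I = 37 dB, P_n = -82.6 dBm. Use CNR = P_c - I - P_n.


CNR = -26.4 - 37 - (-82.6) = 19.2 dB

19.2 dB


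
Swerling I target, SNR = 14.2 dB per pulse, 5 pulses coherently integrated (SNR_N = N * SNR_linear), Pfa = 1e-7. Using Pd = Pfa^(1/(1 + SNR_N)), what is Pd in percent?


SNR_lin = 10^(14.2/10) = 26.30268
SNR_N = 5 * 26.30268 = 131.5134
1/(1 + SNR_N) = 1/132.5134 = 0.0075464
Pd = (1e-7)^0.0075464 = 0.88547
Pd = 88.5%

88.5%


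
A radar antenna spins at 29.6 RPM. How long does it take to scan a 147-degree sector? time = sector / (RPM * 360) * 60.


t = 147 / (29.6 * 360) * 60 = 0.83 s

0.83 s


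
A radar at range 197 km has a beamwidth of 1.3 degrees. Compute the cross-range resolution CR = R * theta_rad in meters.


BW_rad = 0.02268928
CR = 197000 * 0.02268928 = 4469.8 m

4469.8 m


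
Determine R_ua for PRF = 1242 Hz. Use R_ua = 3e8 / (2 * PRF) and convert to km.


R_ua = 3e8 / (2 * 1242) = 120772.9 m = 120.8 km

120.8 km


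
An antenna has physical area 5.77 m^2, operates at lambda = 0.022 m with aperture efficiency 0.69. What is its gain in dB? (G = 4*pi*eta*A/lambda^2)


G_linear = 4*pi*0.69*5.77/0.022^2 = 103368.78
G_dB = 10*log10(103368.78) = 50.1 dB

50.1 dB


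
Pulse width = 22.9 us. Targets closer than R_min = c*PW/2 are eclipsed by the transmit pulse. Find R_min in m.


R_min = 3e8 * 22.9e-6 / 2 = 3435.0 m

3435.0 m


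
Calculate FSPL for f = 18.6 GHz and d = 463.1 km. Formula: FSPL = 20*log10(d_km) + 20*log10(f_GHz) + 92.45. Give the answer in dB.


20*log10(463.1) = 53.31
20*log10(18.6) = 25.39
FSPL = 171.2 dB

171.2 dB


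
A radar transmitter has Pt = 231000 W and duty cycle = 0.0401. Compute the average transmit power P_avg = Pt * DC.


P_avg = 231000 * 0.0401 = 9263.1 W

9263.1 W


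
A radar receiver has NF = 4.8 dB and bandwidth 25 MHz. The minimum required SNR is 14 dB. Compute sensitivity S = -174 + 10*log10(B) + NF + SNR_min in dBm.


10*log10(25000000.0) = 73.98
S = -174 + 73.98 + 4.8 + 14 = -81.2 dBm

-81.2 dBm


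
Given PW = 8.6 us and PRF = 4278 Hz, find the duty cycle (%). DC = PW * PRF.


DC = 8.6e-6 * 4278 * 100 = 3.68%

3.68%


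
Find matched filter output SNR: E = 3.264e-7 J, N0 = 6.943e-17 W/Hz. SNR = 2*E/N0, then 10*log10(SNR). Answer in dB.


SNR_lin = 2 * 3.264e-7 / 6.943e-17 = 9.402e9
SNR_dB = 10*log10(9.402e9) = 99.7 dB

99.7 dB


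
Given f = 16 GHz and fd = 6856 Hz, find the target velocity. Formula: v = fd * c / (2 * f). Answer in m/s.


v = 6856 * 3e8 / (2 * 16000000000.0) = 64.3 m/s

64.3 m/s


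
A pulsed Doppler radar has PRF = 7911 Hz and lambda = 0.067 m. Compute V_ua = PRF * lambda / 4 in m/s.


V_ua = 7911 * 0.067 / 4 = 132.5 m/s

132.5 m/s


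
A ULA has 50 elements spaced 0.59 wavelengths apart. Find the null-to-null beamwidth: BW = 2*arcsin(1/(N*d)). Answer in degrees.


1/(N*d) = 1/(50*0.59) = 0.033898
BW = 2*arcsin(0.033898) = 3.9 degrees

3.9 degrees


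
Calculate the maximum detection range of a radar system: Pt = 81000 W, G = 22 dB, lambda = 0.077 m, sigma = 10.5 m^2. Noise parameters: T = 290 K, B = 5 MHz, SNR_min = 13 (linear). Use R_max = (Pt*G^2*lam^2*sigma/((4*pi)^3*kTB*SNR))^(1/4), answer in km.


G_lin = 10^(22/10) = 158.489319
R^4 = 81000 * 158.489319^2 * 0.077^2 * 10.5 / ((4*pi)^3 * 1.38e-23 * 290 * 5000000.0 * 13)
R^4 = 2.45378e17 m^4
R_max = (2.45378e17)^(1/4) = 22256.6 m = 22.3 km

22.3 km


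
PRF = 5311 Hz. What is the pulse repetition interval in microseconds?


PRI = 1/5311 = 0.0001882885 s = 188.3 us

188.3 us


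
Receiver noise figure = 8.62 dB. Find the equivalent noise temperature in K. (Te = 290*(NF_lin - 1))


NF_lin = 10^(8.62/10) = 7.277798
Te = 290 * (7.277798 - 1) = 1820.6 K

1820.6 K


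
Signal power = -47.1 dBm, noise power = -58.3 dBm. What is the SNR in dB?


SNR = -47.1 - (-58.3) = 11.2 dB

11.2 dB


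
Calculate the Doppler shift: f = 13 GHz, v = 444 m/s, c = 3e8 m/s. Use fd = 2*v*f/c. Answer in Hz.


fd = 2 * 444 * 13000000000.0 / 3e8 = 38480.0 Hz

38480.0 Hz


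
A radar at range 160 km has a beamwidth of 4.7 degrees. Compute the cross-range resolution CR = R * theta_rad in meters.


BW_rad = 0.082030475
CR = 160000 * 0.082030475 = 13124.9 m

13124.9 m


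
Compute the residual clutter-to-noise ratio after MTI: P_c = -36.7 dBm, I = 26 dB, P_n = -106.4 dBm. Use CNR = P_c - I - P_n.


CNR = -36.7 - 26 - (-106.4) = 43.7 dB

43.7 dB


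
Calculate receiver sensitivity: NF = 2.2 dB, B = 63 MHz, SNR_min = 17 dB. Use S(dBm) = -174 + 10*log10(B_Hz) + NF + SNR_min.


10*log10(63000000.0) = 77.99
S = -174 + 77.99 + 2.2 + 17 = -76.8 dBm

-76.8 dBm


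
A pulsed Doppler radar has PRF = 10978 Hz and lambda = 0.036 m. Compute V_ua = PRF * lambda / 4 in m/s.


V_ua = 10978 * 0.036 / 4 = 98.8 m/s

98.8 m/s


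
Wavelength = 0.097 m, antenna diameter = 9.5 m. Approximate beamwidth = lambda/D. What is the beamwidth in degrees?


BW_rad = 0.097 / 9.5 = 0.010211
BW_deg = 0.59 degrees

0.59 degrees


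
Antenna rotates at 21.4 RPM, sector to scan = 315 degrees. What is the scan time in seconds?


t = 315 / (21.4 * 360) * 60 = 2.45 s

2.45 s


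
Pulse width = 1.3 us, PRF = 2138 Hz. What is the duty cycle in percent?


DC = 1.3e-6 * 2138 * 100 = 0.28%

0.28%


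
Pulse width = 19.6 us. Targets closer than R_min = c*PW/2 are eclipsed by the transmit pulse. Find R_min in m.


R_min = 3e8 * 19.6e-6 / 2 = 2940.0 m

2940.0 m


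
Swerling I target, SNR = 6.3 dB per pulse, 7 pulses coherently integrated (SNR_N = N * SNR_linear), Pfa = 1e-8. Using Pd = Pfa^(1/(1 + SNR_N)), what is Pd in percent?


SNR_lin = 10^(6.3/10) = 4.2658
SNR_N = 7 * 4.2658 = 29.8606
1/(1 + SNR_N) = 1/30.8606 = 0.0324038
Pd = (1e-8)^0.0324038 = 0.55052
Pd = 55.1%

55.1%


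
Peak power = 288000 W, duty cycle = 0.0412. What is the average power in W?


P_avg = 288000 * 0.0412 = 11865.6 W

11865.6 W


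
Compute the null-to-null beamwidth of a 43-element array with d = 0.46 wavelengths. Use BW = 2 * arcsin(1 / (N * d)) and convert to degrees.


1/(N*d) = 1/(43*0.46) = 0.050556
BW = 2*arcsin(0.050556) = 5.8 degrees

5.8 degrees


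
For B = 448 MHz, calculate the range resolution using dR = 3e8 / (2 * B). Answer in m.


dR = 3e8 / (2 * 448000000.0) = 0.33 m

0.33 m


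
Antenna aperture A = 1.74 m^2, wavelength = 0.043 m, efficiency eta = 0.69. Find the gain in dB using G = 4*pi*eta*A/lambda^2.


G_linear = 4*pi*0.69*1.74/0.043^2 = 8159.65
G_dB = 10*log10(8159.65) = 39.1 dB

39.1 dB


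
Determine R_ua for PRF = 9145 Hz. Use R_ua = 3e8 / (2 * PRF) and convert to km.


R_ua = 3e8 / (2 * 9145) = 16402.4 m = 16.4 km

16.4 km


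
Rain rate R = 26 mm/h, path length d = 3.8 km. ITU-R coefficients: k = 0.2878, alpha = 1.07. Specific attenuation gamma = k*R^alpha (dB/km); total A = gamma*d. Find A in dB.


gamma = 0.2878 * 26^1.07 = 9.399663 dB/km
A = 9.399663 * 3.8 = 35.72 dB

35.72 dB


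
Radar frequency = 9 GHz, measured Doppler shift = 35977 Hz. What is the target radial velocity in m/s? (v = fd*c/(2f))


v = 35977 * 3e8 / (2 * 9000000000.0) = 599.6 m/s

599.6 m/s


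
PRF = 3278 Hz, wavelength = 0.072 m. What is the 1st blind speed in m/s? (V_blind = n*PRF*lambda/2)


V_blind = 1 * 3278 * 0.072 / 2 = 118.0 m/s

118.0 m/s


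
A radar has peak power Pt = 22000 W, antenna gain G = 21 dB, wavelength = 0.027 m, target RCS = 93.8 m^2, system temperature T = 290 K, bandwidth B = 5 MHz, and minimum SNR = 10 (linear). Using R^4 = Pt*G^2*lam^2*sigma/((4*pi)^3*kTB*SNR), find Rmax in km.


G_lin = 10^(21/10) = 125.892541
R^4 = 22000 * 125.892541^2 * 0.027^2 * 93.8 / ((4*pi)^3 * 1.38e-23 * 290 * 5000000.0 * 10)
R^4 = 6.00449e16 m^4
R_max = (6.00449e16)^(1/4) = 15653.8 m = 15.7 km

15.7 km


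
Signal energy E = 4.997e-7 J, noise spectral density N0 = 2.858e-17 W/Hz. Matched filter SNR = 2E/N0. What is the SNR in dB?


SNR_lin = 2 * 4.997e-7 / 2.858e-17 = 3.497e10
SNR_dB = 10*log10(3.497e10) = 105.4 dB

105.4 dB


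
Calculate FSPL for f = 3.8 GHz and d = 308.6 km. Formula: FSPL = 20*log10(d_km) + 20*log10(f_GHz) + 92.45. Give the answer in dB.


20*log10(308.6) = 49.79
20*log10(3.8) = 11.6
FSPL = 153.8 dB

153.8 dB


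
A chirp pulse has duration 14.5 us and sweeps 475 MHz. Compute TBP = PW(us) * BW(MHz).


TBP = 14.5 * 475 = 6887.5

6887.5


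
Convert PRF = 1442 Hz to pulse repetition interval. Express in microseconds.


PRI = 1/1442 = 0.0006934813 s = 693.5 us

693.5 us


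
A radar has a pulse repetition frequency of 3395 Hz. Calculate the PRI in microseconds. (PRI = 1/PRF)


PRI = 1/3395 = 0.0002945508 s = 294.6 us

294.6 us


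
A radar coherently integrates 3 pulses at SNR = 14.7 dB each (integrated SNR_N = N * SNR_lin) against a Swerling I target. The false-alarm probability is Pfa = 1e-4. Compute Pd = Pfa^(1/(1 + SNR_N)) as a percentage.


SNR_lin = 10^(14.7/10) = 29.51209
SNR_N = 3 * 29.51209 = 88.53627
1/(1 + SNR_N) = 1/89.53627 = 0.0111687
Pd = (1e-4)^0.0111687 = 0.90225
Pd = 90.2%

90.2%


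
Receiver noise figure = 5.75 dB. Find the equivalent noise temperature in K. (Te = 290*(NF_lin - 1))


NF_lin = 10^(5.75/10) = 3.758374
Te = 290 * (3.758374 - 1) = 799.9 K

799.9 K


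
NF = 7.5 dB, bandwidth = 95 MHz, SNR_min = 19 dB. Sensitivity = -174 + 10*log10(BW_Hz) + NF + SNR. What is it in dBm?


10*log10(95000000.0) = 79.78
S = -174 + 79.78 + 7.5 + 19 = -67.7 dBm

-67.7 dBm


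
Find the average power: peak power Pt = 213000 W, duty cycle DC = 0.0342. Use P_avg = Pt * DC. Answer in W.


P_avg = 213000 * 0.0342 = 7284.6 W

7284.6 W


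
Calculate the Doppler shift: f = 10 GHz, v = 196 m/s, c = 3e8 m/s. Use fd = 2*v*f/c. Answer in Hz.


fd = 2 * 196 * 10000000000.0 / 3e8 = 13066.7 Hz

13066.7 Hz


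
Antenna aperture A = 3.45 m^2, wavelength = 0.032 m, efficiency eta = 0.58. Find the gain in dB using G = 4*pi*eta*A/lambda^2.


G_linear = 4*pi*0.58*3.45/0.032^2 = 24555.96
G_dB = 10*log10(24555.96) = 43.9 dB

43.9 dB


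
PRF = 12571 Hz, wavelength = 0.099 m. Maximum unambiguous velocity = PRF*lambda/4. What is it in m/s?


V_ua = 12571 * 0.099 / 4 = 311.1 m/s

311.1 m/s


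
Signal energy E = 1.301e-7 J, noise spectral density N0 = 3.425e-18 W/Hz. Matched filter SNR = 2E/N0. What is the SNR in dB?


SNR_lin = 2 * 1.301e-7 / 3.425e-18 = 7.597e10
SNR_dB = 10*log10(7.597e10) = 108.8 dB

108.8 dB


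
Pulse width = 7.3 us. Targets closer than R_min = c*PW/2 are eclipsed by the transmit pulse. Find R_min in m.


R_min = 3e8 * 7.3e-6 / 2 = 1095.0 m

1095.0 m


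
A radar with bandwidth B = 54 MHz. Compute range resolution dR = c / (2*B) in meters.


dR = 3e8 / (2 * 54000000.0) = 2.78 m

2.78 m


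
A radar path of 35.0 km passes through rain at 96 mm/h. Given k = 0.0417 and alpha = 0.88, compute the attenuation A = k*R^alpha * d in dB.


gamma = 0.0417 * 96^0.88 = 2.314913 dB/km
A = 2.314913 * 35.0 = 81.02 dB

81.02 dB


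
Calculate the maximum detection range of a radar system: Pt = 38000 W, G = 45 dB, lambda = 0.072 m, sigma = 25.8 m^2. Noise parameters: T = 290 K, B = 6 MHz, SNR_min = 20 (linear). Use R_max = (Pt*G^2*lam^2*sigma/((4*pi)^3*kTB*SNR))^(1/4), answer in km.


G_lin = 10^(45/10) = 31622.776602
R^4 = 38000 * 31622.776602^2 * 0.072^2 * 25.8 / ((4*pi)^3 * 1.38e-23 * 290 * 6000000.0 * 20)
R^4 = 5.33311e21 m^4
R_max = (5.33311e21)^(1/4) = 270237.2 m = 270.2 km

270.2 km


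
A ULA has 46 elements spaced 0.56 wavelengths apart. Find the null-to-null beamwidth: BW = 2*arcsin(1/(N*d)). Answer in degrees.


1/(N*d) = 1/(46*0.56) = 0.03882
BW = 2*arcsin(0.03882) = 4.4 degrees

4.4 degrees


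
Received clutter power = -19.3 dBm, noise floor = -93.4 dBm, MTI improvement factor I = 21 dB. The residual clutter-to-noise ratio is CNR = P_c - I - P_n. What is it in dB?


CNR = -19.3 - 21 - (-93.4) = 53.1 dB

53.1 dB


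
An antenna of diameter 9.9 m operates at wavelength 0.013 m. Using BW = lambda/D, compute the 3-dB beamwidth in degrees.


BW_rad = 0.013 / 9.9 = 0.001313
BW_deg = 0.08 degrees

0.08 degrees


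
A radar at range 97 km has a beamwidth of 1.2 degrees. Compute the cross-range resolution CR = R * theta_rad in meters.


BW_rad = 0.020943951
CR = 97000 * 0.020943951 = 2031.6 m

2031.6 m


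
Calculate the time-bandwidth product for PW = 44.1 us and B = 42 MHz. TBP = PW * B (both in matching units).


TBP = 44.1 * 42 = 1852.2

1852.2


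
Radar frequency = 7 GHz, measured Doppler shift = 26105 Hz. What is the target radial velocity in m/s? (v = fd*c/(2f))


v = 26105 * 3e8 / (2 * 7000000000.0) = 559.4 m/s

559.4 m/s


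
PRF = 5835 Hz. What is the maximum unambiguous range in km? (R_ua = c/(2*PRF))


R_ua = 3e8 / (2 * 5835) = 25706.9 m = 25.7 km

25.7 km


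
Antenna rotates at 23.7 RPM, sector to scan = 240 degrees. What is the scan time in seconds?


t = 240 / (23.7 * 360) * 60 = 1.69 s

1.69 s


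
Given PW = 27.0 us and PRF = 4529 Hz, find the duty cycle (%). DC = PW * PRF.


DC = 27.0e-6 * 4529 * 100 = 12.23%

12.23%


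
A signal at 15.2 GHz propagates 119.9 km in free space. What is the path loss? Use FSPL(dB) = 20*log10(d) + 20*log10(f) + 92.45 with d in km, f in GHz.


20*log10(119.9) = 41.58
20*log10(15.2) = 23.64
FSPL = 157.7 dB

157.7 dB


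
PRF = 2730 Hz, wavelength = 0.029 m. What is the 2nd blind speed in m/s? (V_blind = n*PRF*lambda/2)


V_blind = 2 * 2730 * 0.029 / 2 = 79.2 m/s

79.2 m/s


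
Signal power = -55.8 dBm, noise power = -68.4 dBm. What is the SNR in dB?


SNR = -55.8 - (-68.4) = 12.6 dB

12.6 dB


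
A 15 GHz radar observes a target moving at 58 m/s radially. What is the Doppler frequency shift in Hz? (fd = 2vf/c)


fd = 2 * 58 * 15000000000.0 / 3e8 = 5800.0 Hz

5800.0 Hz


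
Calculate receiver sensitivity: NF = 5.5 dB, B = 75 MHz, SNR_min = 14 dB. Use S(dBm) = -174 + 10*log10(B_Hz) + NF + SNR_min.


10*log10(75000000.0) = 78.75
S = -174 + 78.75 + 5.5 + 14 = -75.7 dBm

-75.7 dBm


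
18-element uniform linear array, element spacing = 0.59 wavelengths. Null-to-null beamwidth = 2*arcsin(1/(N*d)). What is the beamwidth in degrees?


1/(N*d) = 1/(18*0.59) = 0.094162
BW = 2*arcsin(0.094162) = 10.8 degrees

10.8 degrees


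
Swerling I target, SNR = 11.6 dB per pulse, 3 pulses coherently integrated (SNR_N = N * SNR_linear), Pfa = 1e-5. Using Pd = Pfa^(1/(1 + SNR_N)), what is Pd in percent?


SNR_lin = 10^(11.6/10) = 14.4544
SNR_N = 3 * 14.4544 = 43.3632
1/(1 + SNR_N) = 1/44.3632 = 0.0225412
Pd = (1e-5)^0.0225412 = 0.77143
Pd = 77.1%

77.1%


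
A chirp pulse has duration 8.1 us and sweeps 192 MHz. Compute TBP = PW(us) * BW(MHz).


TBP = 8.1 * 192 = 1555.2

1555.2


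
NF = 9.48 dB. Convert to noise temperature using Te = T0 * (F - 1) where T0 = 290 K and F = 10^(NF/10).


NF_lin = 10^(9.48/10) = 8.87156
Te = 290 * (8.87156 - 1) = 2282.8 K

2282.8 K


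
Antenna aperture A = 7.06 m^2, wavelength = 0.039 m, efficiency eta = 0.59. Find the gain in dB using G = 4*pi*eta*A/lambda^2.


G_linear = 4*pi*0.59*7.06/0.039^2 = 34414.17
G_dB = 10*log10(34414.17) = 45.4 dB

45.4 dB


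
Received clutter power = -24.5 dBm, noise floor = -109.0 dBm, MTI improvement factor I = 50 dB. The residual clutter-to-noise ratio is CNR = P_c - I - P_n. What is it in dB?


CNR = -24.5 - 50 - (-109.0) = 34.5 dB

34.5 dB


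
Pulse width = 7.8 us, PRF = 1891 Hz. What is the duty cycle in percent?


DC = 7.8e-6 * 1891 * 100 = 1.47%

1.47%


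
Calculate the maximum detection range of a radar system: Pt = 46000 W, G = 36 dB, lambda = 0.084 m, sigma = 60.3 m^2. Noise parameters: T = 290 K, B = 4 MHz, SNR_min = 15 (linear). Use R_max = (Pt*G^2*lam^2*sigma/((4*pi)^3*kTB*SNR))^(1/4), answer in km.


G_lin = 10^(36/10) = 3981.071706
R^4 = 46000 * 3981.071706^2 * 0.084^2 * 60.3 / ((4*pi)^3 * 1.38e-23 * 290 * 4000000.0 * 15)
R^4 = 6.50992e20 m^4
R_max = (6.50992e20)^(1/4) = 159732.7 m = 159.7 km

159.7 km


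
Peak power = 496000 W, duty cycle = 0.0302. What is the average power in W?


P_avg = 496000 * 0.0302 = 14979.2 W

14979.2 W


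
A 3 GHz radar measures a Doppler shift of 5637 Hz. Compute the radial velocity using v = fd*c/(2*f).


v = 5637 * 3e8 / (2 * 3000000000.0) = 281.9 m/s

281.9 m/s


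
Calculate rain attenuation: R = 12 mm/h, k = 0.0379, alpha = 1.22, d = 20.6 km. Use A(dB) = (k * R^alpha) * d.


gamma = 0.0379 * 12^1.22 = 0.78567 dB/km
A = 0.78567 * 20.6 = 16.18 dB

16.18 dB


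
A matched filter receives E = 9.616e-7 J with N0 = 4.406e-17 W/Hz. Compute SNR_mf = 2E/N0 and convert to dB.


SNR_lin = 2 * 9.616e-7 / 4.406e-17 = 4.365e10
SNR_dB = 10*log10(4.365e10) = 106.4 dB

106.4 dB


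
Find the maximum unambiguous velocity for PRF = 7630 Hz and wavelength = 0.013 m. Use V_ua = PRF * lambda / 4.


V_ua = 7630 * 0.013 / 4 = 24.8 m/s

24.8 m/s


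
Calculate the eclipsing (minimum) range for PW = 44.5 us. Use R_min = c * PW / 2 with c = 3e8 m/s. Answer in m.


R_min = 3e8 * 44.5e-6 / 2 = 6675.0 m

6675.0 m


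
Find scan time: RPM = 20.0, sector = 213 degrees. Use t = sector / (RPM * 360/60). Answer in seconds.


t = 213 / (20.0 * 360) * 60 = 1.78 s

1.78 s


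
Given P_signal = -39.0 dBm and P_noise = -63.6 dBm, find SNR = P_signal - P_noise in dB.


SNR = -39.0 - (-63.6) = 24.6 dB

24.6 dB


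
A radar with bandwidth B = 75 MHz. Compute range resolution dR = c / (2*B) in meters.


dR = 3e8 / (2 * 75000000.0) = 2.0 m

2.0 m


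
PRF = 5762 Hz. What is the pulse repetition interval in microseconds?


PRI = 1/5762 = 0.0001735509 s = 173.6 us

173.6 us


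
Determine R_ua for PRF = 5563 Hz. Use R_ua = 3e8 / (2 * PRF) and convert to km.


R_ua = 3e8 / (2 * 5563) = 26963.9 m = 27.0 km

27.0 km


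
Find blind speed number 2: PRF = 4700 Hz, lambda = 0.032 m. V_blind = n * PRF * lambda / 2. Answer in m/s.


V_blind = 2 * 4700 * 0.032 / 2 = 150.4 m/s

150.4 m/s


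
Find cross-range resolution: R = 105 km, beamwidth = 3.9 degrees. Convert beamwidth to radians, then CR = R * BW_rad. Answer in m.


BW_rad = 0.068067841
CR = 105000 * 0.068067841 = 7147.1 m

7147.1 m


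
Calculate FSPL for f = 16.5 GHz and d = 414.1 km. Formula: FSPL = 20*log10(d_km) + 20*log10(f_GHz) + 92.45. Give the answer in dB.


20*log10(414.1) = 52.34
20*log10(16.5) = 24.35
FSPL = 169.1 dB

169.1 dB


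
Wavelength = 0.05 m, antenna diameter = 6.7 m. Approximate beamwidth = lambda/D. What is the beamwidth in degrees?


BW_rad = 0.05 / 6.7 = 0.007463
BW_deg = 0.43 degrees

0.43 degrees


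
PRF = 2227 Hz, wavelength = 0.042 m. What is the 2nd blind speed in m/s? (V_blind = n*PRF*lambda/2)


V_blind = 2 * 2227 * 0.042 / 2 = 93.5 m/s

93.5 m/s


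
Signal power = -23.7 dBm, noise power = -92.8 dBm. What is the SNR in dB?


SNR = -23.7 - (-92.8) = 69.1 dB

69.1 dB


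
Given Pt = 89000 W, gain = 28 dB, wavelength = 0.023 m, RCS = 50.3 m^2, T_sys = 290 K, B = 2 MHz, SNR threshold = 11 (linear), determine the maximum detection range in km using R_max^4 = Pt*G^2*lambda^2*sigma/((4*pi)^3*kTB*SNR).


G_lin = 10^(28/10) = 630.957344
R^4 = 89000 * 630.957344^2 * 0.023^2 * 50.3 / ((4*pi)^3 * 1.38e-23 * 290 * 2000000.0 * 11)
R^4 = 5.39615e18 m^4
R_max = (5.39615e18)^(1/4) = 48197.1 m = 48.2 km

48.2 km


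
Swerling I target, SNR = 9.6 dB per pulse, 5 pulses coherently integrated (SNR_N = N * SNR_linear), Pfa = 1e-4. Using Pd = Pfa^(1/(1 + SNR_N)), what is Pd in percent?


SNR_lin = 10^(9.6/10) = 9.12011
SNR_N = 5 * 9.12011 = 45.60055
1/(1 + SNR_N) = 1/46.60055 = 0.021459
Pd = (1e-4)^0.021459 = 0.82066
Pd = 82.1%

82.1%


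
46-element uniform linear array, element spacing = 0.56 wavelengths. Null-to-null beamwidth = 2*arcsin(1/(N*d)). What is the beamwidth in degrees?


1/(N*d) = 1/(46*0.56) = 0.03882
BW = 2*arcsin(0.03882) = 4.4 degrees

4.4 degrees


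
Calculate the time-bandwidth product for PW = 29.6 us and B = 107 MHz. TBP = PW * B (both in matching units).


TBP = 29.6 * 107 = 3167.2

3167.2


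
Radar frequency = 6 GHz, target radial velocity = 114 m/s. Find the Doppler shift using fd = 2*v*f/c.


fd = 2 * 114 * 6000000000.0 / 3e8 = 4560.0 Hz

4560.0 Hz


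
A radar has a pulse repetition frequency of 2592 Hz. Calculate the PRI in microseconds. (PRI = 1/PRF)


PRI = 1/2592 = 0.0003858025 s = 385.8 us

385.8 us


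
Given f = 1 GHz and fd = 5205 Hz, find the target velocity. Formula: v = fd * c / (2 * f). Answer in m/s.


v = 5205 * 3e8 / (2 * 1000000000.0) = 780.8 m/s

780.8 m/s


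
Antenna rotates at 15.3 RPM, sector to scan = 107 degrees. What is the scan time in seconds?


t = 107 / (15.3 * 360) * 60 = 1.17 s

1.17 s


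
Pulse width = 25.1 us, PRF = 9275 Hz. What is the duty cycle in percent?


DC = 25.1e-6 * 9275 * 100 = 23.28%

23.28%


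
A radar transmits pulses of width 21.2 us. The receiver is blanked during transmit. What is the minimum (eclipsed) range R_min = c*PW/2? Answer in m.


R_min = 3e8 * 21.2e-6 / 2 = 3180.0 m

3180.0 m


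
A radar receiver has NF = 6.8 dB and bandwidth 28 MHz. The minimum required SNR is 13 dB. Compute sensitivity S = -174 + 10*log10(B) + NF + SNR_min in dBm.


10*log10(28000000.0) = 74.47
S = -174 + 74.47 + 6.8 + 13 = -79.7 dBm

-79.7 dBm


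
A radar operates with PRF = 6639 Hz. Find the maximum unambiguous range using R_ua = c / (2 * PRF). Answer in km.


R_ua = 3e8 / (2 * 6639) = 22593.8 m = 22.6 km

22.6 km


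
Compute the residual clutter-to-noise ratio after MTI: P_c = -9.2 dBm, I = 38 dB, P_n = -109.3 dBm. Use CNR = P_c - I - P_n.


CNR = -9.2 - 38 - (-109.3) = 62.1 dB

62.1 dB


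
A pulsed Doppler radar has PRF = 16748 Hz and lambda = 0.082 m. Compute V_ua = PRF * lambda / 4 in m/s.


V_ua = 16748 * 0.082 / 4 = 343.3 m/s

343.3 m/s


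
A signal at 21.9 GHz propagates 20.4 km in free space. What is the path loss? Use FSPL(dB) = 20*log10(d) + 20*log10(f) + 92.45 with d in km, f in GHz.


20*log10(20.4) = 26.19
20*log10(21.9) = 26.81
FSPL = 145.5 dB

145.5 dB


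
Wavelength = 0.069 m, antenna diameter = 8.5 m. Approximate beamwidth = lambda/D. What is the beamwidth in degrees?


BW_rad = 0.069 / 8.5 = 0.008118
BW_deg = 0.47 degrees

0.47 degrees


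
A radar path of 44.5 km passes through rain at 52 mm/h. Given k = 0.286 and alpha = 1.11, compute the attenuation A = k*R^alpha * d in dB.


gamma = 0.286 * 52^1.11 = 22.968347 dB/km
A = 22.968347 * 44.5 = 1022.09 dB

1022.09 dB


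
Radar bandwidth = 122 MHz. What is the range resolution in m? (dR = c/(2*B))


dR = 3e8 / (2 * 122000000.0) = 1.23 m

1.23 m


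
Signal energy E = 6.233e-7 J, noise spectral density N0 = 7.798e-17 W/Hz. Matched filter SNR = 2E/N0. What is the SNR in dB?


SNR_lin = 2 * 6.233e-7 / 7.798e-17 = 1.599e10
SNR_dB = 10*log10(1.599e10) = 102.0 dB

102.0 dB


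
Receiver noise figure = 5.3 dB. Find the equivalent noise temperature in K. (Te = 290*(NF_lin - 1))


NF_lin = 10^(5.3/10) = 3.388442
Te = 290 * (3.388442 - 1) = 692.6 K

692.6 K


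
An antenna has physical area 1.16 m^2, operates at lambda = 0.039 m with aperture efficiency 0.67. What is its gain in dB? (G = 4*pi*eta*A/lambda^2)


G_linear = 4*pi*0.67*1.16/0.039^2 = 6421.16
G_dB = 10*log10(6421.16) = 38.1 dB

38.1 dB


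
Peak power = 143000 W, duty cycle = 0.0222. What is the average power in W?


P_avg = 143000 * 0.0222 = 3174.6 W

3174.6 W


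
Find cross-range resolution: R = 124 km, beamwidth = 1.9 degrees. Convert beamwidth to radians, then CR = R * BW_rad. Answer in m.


BW_rad = 0.033161256
CR = 124000 * 0.033161256 = 4112.0 m

4112.0 m


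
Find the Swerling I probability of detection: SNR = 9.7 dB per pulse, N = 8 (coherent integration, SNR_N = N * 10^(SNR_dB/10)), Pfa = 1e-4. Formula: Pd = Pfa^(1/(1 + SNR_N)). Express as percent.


SNR_lin = 10^(9.7/10) = 9.33254
SNR_N = 8 * 9.33254 = 74.66032
1/(1 + SNR_N) = 1/75.66032 = 0.013217
Pd = (1e-4)^0.013217 = 0.88538
Pd = 88.5%

88.5%


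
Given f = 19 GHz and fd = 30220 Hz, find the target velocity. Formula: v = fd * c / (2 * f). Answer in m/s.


v = 30220 * 3e8 / (2 * 19000000000.0) = 238.6 m/s

238.6 m/s


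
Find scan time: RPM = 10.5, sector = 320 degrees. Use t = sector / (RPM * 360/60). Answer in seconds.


t = 320 / (10.5 * 360) * 60 = 5.08 s

5.08 s


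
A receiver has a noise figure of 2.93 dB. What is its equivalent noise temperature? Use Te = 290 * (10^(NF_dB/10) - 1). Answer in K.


NF_lin = 10^(2.93/10) = 1.96336
Te = 290 * (1.96336 - 1) = 279.4 K

279.4 K


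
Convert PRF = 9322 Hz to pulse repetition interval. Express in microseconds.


PRI = 1/9322 = 0.0001072731 s = 107.3 us

107.3 us


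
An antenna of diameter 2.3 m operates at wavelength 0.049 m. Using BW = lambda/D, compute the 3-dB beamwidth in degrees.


BW_rad = 0.049 / 2.3 = 0.021304
BW_deg = 1.22 degrees

1.22 degrees


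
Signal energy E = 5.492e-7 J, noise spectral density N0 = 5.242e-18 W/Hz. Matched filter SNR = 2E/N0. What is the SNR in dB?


SNR_lin = 2 * 5.492e-7 / 5.242e-18 = 2.095e11
SNR_dB = 10*log10(2.095e11) = 113.2 dB

113.2 dB


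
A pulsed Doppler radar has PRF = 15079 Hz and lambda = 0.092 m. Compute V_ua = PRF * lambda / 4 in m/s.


V_ua = 15079 * 0.092 / 4 = 346.8 m/s

346.8 m/s


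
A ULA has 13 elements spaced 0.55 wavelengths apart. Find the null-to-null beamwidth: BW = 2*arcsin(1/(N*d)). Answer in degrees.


1/(N*d) = 1/(13*0.55) = 0.13986
BW = 2*arcsin(0.13986) = 16.1 degrees

16.1 degrees


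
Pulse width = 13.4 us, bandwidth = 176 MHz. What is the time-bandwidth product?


TBP = 13.4 * 176 = 2358.4

2358.4


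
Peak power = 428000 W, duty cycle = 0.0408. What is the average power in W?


P_avg = 428000 * 0.0408 = 17462.4 W

17462.4 W


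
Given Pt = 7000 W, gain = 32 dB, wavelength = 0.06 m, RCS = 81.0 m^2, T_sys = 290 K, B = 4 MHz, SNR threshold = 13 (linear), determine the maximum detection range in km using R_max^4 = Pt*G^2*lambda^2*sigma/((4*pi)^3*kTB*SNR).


G_lin = 10^(32/10) = 1584.893192
R^4 = 7000 * 1584.893192^2 * 0.06^2 * 81.0 / ((4*pi)^3 * 1.38e-23 * 290 * 4000000.0 * 13)
R^4 = 1.24158e19 m^4
R_max = (1.24158e19)^(1/4) = 59360.0 m = 59.4 km

59.4 km


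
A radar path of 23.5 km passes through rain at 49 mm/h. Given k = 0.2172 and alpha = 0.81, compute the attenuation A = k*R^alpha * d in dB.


gamma = 0.2172 * 49^0.81 = 5.080643 dB/km
A = 5.080643 * 23.5 = 119.4 dB

119.4 dB


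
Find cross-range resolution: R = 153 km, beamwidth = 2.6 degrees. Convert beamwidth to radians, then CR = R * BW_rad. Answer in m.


BW_rad = 0.045378561
CR = 153000 * 0.045378561 = 6942.9 m

6942.9 m


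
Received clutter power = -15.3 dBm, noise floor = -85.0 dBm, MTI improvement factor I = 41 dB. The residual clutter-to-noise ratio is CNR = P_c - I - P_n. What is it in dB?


CNR = -15.3 - 41 - (-85.0) = 28.7 dB

28.7 dB


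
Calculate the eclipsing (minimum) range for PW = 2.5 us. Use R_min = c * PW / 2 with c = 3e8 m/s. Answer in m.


R_min = 3e8 * 2.5e-6 / 2 = 375.0 m

375.0 m


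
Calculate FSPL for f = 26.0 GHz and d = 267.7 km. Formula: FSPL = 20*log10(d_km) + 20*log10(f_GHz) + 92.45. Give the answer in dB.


20*log10(267.7) = 48.55
20*log10(26.0) = 28.3
FSPL = 169.3 dB

169.3 dB


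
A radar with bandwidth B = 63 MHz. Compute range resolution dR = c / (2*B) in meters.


dR = 3e8 / (2 * 63000000.0) = 2.38 m

2.38 m


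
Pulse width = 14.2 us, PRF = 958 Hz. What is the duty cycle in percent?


DC = 14.2e-6 * 958 * 100 = 1.36%

1.36%


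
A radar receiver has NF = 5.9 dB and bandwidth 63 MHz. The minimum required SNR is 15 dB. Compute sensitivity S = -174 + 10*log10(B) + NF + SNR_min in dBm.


10*log10(63000000.0) = 77.99
S = -174 + 77.99 + 5.9 + 15 = -75.1 dBm

-75.1 dBm


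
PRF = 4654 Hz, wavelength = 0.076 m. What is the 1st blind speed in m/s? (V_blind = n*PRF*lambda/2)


V_blind = 1 * 4654 * 0.076 / 2 = 176.9 m/s

176.9 m/s


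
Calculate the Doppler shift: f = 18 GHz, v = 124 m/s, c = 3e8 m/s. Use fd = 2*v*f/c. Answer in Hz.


fd = 2 * 124 * 18000000000.0 / 3e8 = 14880.0 Hz

14880.0 Hz


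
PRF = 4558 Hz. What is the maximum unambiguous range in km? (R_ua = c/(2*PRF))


R_ua = 3e8 / (2 * 4558) = 32909.2 m = 32.9 km

32.9 km


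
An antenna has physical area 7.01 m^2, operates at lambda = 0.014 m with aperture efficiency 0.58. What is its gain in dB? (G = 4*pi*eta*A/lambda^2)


G_linear = 4*pi*0.58*7.01/0.014^2 = 260675.25
G_dB = 10*log10(260675.25) = 54.2 dB

54.2 dB


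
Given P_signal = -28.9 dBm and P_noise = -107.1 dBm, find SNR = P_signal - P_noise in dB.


SNR = -28.9 - (-107.1) = 78.2 dB

78.2 dB


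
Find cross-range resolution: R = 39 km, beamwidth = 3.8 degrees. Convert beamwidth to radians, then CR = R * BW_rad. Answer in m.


BW_rad = 0.066322512
CR = 39000 * 0.066322512 = 2586.6 m

2586.6 m


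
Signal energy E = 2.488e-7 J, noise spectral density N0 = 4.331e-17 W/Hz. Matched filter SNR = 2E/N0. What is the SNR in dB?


SNR_lin = 2 * 2.488e-7 / 4.331e-17 = 1.149e10
SNR_dB = 10*log10(1.149e10) = 100.6 dB

100.6 dB


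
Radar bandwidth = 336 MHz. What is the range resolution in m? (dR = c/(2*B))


dR = 3e8 / (2 * 336000000.0) = 0.45 m

0.45 m


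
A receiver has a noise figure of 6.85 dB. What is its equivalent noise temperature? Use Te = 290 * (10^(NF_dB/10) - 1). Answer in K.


NF_lin = 10^(6.85/10) = 4.841724
Te = 290 * (4.841724 - 1) = 1114.1 K

1114.1 K


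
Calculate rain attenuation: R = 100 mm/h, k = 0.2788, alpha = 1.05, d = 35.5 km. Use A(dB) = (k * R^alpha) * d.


gamma = 0.2788 * 100^1.05 = 35.09884 dB/km
A = 35.09884 * 35.5 = 1246.01 dB

1246.01 dB


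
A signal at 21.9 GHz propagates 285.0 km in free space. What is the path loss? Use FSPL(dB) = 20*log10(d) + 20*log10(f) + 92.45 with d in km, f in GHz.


20*log10(285.0) = 49.1
20*log10(21.9) = 26.81
FSPL = 168.4 dB

168.4 dB


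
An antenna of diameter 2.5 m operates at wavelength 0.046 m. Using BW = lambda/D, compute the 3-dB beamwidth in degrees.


BW_rad = 0.046 / 2.5 = 0.0184
BW_deg = 1.05 degrees

1.05 degrees


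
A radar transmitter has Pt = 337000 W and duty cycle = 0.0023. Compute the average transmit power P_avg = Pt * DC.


P_avg = 337000 * 0.0023 = 775.1 W

775.1 W


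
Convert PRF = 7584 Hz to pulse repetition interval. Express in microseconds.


PRI = 1/7584 = 0.0001318565 s = 131.9 us

131.9 us


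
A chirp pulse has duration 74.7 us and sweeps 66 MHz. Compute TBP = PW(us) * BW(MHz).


TBP = 74.7 * 66 = 4930.2

4930.2


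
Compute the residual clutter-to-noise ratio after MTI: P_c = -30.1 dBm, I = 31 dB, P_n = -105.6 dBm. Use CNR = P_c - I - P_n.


CNR = -30.1 - 31 - (-105.6) = 44.5 dB

44.5 dB


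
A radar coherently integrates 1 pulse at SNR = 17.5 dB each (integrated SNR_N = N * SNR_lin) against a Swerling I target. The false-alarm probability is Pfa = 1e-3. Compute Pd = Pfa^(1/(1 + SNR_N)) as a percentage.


SNR_lin = 10^(17.5/10) = 56.23413
SNR_N = 1 * 56.23413 = 56.23413
1/(1 + SNR_N) = 1/57.23413 = 0.0174721
Pd = (1e-3)^0.0174721 = 0.88631
Pd = 88.6%

88.6%


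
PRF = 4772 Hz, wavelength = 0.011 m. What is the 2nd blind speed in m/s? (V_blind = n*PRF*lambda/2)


V_blind = 2 * 4772 * 0.011 / 2 = 52.5 m/s

52.5 m/s


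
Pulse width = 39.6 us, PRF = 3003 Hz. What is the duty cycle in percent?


DC = 39.6e-6 * 3003 * 100 = 11.89%

11.89%


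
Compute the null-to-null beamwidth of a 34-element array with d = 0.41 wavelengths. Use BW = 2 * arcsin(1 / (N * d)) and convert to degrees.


1/(N*d) = 1/(34*0.41) = 0.071736
BW = 2*arcsin(0.071736) = 8.2 degrees

8.2 degrees


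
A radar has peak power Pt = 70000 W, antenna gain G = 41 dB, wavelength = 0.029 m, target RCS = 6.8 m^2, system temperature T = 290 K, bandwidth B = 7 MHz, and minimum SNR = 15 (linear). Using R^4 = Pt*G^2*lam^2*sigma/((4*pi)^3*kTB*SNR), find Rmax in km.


G_lin = 10^(41/10) = 12589.254118
R^4 = 70000 * 12589.254118^2 * 0.029^2 * 6.8 / ((4*pi)^3 * 1.38e-23 * 290 * 7000000.0 * 15)
R^4 = 7.60864e19 m^4
R_max = (7.60864e19)^(1/4) = 93395.7 m = 93.4 km

93.4 km
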